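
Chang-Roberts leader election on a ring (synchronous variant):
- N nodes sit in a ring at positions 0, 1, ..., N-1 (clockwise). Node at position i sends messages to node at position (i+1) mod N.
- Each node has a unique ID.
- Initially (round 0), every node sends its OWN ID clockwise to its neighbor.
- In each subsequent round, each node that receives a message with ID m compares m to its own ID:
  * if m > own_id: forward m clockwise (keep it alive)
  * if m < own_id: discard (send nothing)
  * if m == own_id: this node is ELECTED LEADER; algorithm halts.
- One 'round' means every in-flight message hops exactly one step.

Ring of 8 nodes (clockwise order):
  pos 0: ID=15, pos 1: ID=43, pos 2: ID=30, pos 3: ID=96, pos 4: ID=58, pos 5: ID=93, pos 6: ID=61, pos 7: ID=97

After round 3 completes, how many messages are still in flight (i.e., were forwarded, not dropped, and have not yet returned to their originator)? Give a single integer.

Round 1: pos1(id43) recv 15: drop; pos2(id30) recv 43: fwd; pos3(id96) recv 30: drop; pos4(id58) recv 96: fwd; pos5(id93) recv 58: drop; pos6(id61) recv 93: fwd; pos7(id97) recv 61: drop; pos0(id15) recv 97: fwd
Round 2: pos3(id96) recv 43: drop; pos5(id93) recv 96: fwd; pos7(id97) recv 93: drop; pos1(id43) recv 97: fwd
Round 3: pos6(id61) recv 96: fwd; pos2(id30) recv 97: fwd
After round 3: 2 messages still in flight

Answer: 2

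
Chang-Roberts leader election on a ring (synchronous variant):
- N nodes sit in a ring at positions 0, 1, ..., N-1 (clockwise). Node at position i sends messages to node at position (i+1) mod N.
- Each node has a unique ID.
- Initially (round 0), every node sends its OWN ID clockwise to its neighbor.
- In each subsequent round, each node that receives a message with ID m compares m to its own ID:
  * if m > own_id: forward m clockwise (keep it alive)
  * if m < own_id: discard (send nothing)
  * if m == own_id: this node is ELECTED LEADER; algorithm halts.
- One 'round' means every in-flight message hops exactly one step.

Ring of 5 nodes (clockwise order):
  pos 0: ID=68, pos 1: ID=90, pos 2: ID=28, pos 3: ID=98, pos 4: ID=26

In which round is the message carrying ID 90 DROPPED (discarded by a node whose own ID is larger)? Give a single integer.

Answer: 2

Derivation:
Round 1: pos1(id90) recv 68: drop; pos2(id28) recv 90: fwd; pos3(id98) recv 28: drop; pos4(id26) recv 98: fwd; pos0(id68) recv 26: drop
Round 2: pos3(id98) recv 90: drop; pos0(id68) recv 98: fwd
Round 3: pos1(id90) recv 98: fwd
Round 4: pos2(id28) recv 98: fwd
Round 5: pos3(id98) recv 98: ELECTED
Message ID 90 originates at pos 1; dropped at pos 3 in round 2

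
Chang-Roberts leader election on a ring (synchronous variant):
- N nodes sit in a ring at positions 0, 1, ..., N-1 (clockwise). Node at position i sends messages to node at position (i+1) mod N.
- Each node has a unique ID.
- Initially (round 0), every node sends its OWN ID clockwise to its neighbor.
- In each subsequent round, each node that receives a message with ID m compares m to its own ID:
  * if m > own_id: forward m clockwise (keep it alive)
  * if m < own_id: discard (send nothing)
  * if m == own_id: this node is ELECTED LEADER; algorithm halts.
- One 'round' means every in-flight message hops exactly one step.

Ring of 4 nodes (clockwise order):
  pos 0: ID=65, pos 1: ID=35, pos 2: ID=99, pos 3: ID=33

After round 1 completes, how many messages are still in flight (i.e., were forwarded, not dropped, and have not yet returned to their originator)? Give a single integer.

Answer: 2

Derivation:
Round 1: pos1(id35) recv 65: fwd; pos2(id99) recv 35: drop; pos3(id33) recv 99: fwd; pos0(id65) recv 33: drop
After round 1: 2 messages still in flight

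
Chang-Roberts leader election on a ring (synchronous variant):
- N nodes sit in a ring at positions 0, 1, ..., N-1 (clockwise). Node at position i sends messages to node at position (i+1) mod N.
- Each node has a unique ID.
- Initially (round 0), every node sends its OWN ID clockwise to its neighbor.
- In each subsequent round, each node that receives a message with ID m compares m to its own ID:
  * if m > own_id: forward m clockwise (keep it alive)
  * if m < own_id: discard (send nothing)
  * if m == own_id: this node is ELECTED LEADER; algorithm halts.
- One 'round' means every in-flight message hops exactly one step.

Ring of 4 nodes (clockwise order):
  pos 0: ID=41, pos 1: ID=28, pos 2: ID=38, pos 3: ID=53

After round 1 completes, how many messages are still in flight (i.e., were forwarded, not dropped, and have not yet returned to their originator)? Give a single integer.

Round 1: pos1(id28) recv 41: fwd; pos2(id38) recv 28: drop; pos3(id53) recv 38: drop; pos0(id41) recv 53: fwd
After round 1: 2 messages still in flight

Answer: 2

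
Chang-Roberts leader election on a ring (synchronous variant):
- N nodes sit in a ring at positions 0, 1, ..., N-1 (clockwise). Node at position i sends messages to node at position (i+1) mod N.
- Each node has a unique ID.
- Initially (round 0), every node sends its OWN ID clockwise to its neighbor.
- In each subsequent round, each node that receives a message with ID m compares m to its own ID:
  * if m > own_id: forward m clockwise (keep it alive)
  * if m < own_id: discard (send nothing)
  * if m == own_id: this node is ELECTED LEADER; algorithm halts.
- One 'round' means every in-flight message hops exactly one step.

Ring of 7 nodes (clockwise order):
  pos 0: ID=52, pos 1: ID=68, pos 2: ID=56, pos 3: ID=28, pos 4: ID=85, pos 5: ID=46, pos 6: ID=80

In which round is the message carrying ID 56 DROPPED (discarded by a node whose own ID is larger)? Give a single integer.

Round 1: pos1(id68) recv 52: drop; pos2(id56) recv 68: fwd; pos3(id28) recv 56: fwd; pos4(id85) recv 28: drop; pos5(id46) recv 85: fwd; pos6(id80) recv 46: drop; pos0(id52) recv 80: fwd
Round 2: pos3(id28) recv 68: fwd; pos4(id85) recv 56: drop; pos6(id80) recv 85: fwd; pos1(id68) recv 80: fwd
Round 3: pos4(id85) recv 68: drop; pos0(id52) recv 85: fwd; pos2(id56) recv 80: fwd
Round 4: pos1(id68) recv 85: fwd; pos3(id28) recv 80: fwd
Round 5: pos2(id56) recv 85: fwd; pos4(id85) recv 80: drop
Round 6: pos3(id28) recv 85: fwd
Round 7: pos4(id85) recv 85: ELECTED
Message ID 56 originates at pos 2; dropped at pos 4 in round 2

Answer: 2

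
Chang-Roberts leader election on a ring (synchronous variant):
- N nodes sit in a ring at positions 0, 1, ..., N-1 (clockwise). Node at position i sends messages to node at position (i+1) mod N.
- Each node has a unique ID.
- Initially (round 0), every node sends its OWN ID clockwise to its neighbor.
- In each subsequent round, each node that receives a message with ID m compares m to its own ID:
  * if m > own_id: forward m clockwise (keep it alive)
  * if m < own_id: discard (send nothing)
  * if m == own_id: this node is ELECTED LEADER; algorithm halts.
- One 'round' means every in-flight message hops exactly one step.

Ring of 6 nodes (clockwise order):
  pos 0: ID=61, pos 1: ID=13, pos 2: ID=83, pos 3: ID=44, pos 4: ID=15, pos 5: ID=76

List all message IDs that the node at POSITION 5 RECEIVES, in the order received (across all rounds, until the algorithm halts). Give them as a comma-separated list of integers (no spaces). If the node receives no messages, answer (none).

Answer: 15,44,83

Derivation:
Round 1: pos1(id13) recv 61: fwd; pos2(id83) recv 13: drop; pos3(id44) recv 83: fwd; pos4(id15) recv 44: fwd; pos5(id76) recv 15: drop; pos0(id61) recv 76: fwd
Round 2: pos2(id83) recv 61: drop; pos4(id15) recv 83: fwd; pos5(id76) recv 44: drop; pos1(id13) recv 76: fwd
Round 3: pos5(id76) recv 83: fwd; pos2(id83) recv 76: drop
Round 4: pos0(id61) recv 83: fwd
Round 5: pos1(id13) recv 83: fwd
Round 6: pos2(id83) recv 83: ELECTED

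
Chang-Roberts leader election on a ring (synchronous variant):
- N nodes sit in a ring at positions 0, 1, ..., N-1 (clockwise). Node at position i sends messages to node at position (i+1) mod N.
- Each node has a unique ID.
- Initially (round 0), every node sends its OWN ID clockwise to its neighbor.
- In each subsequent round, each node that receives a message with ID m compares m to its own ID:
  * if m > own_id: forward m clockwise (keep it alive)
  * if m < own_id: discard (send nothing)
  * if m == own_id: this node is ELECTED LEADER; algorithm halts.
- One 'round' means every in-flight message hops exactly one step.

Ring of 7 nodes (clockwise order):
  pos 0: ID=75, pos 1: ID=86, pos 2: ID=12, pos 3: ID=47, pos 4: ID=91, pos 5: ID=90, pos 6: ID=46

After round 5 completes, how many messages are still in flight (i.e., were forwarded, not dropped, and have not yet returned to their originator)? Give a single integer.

Answer: 2

Derivation:
Round 1: pos1(id86) recv 75: drop; pos2(id12) recv 86: fwd; pos3(id47) recv 12: drop; pos4(id91) recv 47: drop; pos5(id90) recv 91: fwd; pos6(id46) recv 90: fwd; pos0(id75) recv 46: drop
Round 2: pos3(id47) recv 86: fwd; pos6(id46) recv 91: fwd; pos0(id75) recv 90: fwd
Round 3: pos4(id91) recv 86: drop; pos0(id75) recv 91: fwd; pos1(id86) recv 90: fwd
Round 4: pos1(id86) recv 91: fwd; pos2(id12) recv 90: fwd
Round 5: pos2(id12) recv 91: fwd; pos3(id47) recv 90: fwd
After round 5: 2 messages still in flight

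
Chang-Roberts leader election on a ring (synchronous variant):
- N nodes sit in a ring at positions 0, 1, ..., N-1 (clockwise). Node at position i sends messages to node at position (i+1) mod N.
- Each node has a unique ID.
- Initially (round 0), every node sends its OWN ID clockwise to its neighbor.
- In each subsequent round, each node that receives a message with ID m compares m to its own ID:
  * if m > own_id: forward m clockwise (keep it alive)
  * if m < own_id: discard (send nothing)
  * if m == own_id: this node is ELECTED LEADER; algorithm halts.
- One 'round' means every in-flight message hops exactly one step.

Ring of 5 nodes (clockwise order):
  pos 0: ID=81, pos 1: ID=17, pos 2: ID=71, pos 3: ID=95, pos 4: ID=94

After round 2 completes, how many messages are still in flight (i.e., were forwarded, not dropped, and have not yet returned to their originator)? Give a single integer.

Answer: 3

Derivation:
Round 1: pos1(id17) recv 81: fwd; pos2(id71) recv 17: drop; pos3(id95) recv 71: drop; pos4(id94) recv 95: fwd; pos0(id81) recv 94: fwd
Round 2: pos2(id71) recv 81: fwd; pos0(id81) recv 95: fwd; pos1(id17) recv 94: fwd
After round 2: 3 messages still in flight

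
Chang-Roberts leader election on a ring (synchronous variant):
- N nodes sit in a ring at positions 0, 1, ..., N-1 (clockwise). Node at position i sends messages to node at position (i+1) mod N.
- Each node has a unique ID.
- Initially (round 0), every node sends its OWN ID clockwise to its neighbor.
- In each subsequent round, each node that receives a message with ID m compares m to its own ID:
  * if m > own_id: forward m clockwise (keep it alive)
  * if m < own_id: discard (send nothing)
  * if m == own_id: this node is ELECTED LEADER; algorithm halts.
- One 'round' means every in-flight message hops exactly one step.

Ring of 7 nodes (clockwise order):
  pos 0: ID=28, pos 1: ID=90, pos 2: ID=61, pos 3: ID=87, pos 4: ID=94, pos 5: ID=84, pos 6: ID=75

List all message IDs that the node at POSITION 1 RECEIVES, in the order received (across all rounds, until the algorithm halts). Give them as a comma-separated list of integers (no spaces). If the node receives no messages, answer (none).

Round 1: pos1(id90) recv 28: drop; pos2(id61) recv 90: fwd; pos3(id87) recv 61: drop; pos4(id94) recv 87: drop; pos5(id84) recv 94: fwd; pos6(id75) recv 84: fwd; pos0(id28) recv 75: fwd
Round 2: pos3(id87) recv 90: fwd; pos6(id75) recv 94: fwd; pos0(id28) recv 84: fwd; pos1(id90) recv 75: drop
Round 3: pos4(id94) recv 90: drop; pos0(id28) recv 94: fwd; pos1(id90) recv 84: drop
Round 4: pos1(id90) recv 94: fwd
Round 5: pos2(id61) recv 94: fwd
Round 6: pos3(id87) recv 94: fwd
Round 7: pos4(id94) recv 94: ELECTED

Answer: 28,75,84,94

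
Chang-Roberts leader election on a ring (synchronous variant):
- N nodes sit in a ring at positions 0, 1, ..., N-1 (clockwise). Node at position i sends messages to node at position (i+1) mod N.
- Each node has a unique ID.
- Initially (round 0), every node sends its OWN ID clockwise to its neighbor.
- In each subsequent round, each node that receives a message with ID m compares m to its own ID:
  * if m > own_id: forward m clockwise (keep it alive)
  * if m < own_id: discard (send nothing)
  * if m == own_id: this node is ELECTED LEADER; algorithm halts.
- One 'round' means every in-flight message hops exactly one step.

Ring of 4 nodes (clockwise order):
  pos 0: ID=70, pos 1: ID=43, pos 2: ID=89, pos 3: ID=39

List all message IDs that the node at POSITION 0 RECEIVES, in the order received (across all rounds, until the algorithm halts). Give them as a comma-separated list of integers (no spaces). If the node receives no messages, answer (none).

Round 1: pos1(id43) recv 70: fwd; pos2(id89) recv 43: drop; pos3(id39) recv 89: fwd; pos0(id70) recv 39: drop
Round 2: pos2(id89) recv 70: drop; pos0(id70) recv 89: fwd
Round 3: pos1(id43) recv 89: fwd
Round 4: pos2(id89) recv 89: ELECTED

Answer: 39,89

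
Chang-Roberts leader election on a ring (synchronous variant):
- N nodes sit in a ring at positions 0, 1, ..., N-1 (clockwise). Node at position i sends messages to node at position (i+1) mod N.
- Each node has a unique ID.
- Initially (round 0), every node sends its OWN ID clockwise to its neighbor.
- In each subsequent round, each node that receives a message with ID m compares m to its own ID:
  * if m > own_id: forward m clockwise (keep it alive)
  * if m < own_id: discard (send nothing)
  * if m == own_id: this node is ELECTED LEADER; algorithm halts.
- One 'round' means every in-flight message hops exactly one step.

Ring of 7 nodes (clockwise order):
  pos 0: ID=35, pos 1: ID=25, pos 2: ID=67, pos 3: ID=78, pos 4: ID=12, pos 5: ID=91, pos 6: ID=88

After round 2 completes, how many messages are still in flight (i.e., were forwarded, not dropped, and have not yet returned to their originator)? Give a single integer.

Answer: 2

Derivation:
Round 1: pos1(id25) recv 35: fwd; pos2(id67) recv 25: drop; pos3(id78) recv 67: drop; pos4(id12) recv 78: fwd; pos5(id91) recv 12: drop; pos6(id88) recv 91: fwd; pos0(id35) recv 88: fwd
Round 2: pos2(id67) recv 35: drop; pos5(id91) recv 78: drop; pos0(id35) recv 91: fwd; pos1(id25) recv 88: fwd
After round 2: 2 messages still in flight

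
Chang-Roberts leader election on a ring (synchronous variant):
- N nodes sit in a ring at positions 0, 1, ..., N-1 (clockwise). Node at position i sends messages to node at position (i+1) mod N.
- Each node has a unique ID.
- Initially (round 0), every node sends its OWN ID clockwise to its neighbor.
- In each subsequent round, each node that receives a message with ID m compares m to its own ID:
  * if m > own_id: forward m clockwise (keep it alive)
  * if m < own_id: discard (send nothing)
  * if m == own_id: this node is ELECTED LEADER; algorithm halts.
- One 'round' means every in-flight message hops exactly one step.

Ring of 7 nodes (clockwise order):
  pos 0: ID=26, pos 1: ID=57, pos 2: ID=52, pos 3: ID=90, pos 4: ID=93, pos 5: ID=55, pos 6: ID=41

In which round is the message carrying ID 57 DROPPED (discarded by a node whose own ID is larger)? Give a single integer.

Round 1: pos1(id57) recv 26: drop; pos2(id52) recv 57: fwd; pos3(id90) recv 52: drop; pos4(id93) recv 90: drop; pos5(id55) recv 93: fwd; pos6(id41) recv 55: fwd; pos0(id26) recv 41: fwd
Round 2: pos3(id90) recv 57: drop; pos6(id41) recv 93: fwd; pos0(id26) recv 55: fwd; pos1(id57) recv 41: drop
Round 3: pos0(id26) recv 93: fwd; pos1(id57) recv 55: drop
Round 4: pos1(id57) recv 93: fwd
Round 5: pos2(id52) recv 93: fwd
Round 6: pos3(id90) recv 93: fwd
Round 7: pos4(id93) recv 93: ELECTED
Message ID 57 originates at pos 1; dropped at pos 3 in round 2

Answer: 2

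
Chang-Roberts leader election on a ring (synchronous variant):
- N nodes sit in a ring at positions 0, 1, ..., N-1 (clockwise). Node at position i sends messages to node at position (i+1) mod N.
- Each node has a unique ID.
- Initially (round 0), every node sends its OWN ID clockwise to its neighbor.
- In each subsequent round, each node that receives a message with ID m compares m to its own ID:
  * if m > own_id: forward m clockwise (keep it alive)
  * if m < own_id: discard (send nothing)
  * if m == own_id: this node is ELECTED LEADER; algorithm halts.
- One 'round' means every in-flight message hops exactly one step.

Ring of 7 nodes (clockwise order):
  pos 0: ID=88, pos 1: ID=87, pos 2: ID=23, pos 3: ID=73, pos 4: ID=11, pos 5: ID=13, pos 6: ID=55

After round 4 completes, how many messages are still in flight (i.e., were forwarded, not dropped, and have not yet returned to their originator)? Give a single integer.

Round 1: pos1(id87) recv 88: fwd; pos2(id23) recv 87: fwd; pos3(id73) recv 23: drop; pos4(id11) recv 73: fwd; pos5(id13) recv 11: drop; pos6(id55) recv 13: drop; pos0(id88) recv 55: drop
Round 2: pos2(id23) recv 88: fwd; pos3(id73) recv 87: fwd; pos5(id13) recv 73: fwd
Round 3: pos3(id73) recv 88: fwd; pos4(id11) recv 87: fwd; pos6(id55) recv 73: fwd
Round 4: pos4(id11) recv 88: fwd; pos5(id13) recv 87: fwd; pos0(id88) recv 73: drop
After round 4: 2 messages still in flight

Answer: 2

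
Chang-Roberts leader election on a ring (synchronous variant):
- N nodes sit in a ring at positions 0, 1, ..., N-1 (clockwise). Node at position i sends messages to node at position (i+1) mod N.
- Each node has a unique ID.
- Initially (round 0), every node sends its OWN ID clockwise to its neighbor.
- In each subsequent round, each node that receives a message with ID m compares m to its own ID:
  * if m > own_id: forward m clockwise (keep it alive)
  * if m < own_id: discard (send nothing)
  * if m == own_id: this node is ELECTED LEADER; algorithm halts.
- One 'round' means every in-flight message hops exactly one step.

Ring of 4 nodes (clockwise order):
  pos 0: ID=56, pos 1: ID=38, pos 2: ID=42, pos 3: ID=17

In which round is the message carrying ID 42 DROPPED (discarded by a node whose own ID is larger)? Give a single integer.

Answer: 2

Derivation:
Round 1: pos1(id38) recv 56: fwd; pos2(id42) recv 38: drop; pos3(id17) recv 42: fwd; pos0(id56) recv 17: drop
Round 2: pos2(id42) recv 56: fwd; pos0(id56) recv 42: drop
Round 3: pos3(id17) recv 56: fwd
Round 4: pos0(id56) recv 56: ELECTED
Message ID 42 originates at pos 2; dropped at pos 0 in round 2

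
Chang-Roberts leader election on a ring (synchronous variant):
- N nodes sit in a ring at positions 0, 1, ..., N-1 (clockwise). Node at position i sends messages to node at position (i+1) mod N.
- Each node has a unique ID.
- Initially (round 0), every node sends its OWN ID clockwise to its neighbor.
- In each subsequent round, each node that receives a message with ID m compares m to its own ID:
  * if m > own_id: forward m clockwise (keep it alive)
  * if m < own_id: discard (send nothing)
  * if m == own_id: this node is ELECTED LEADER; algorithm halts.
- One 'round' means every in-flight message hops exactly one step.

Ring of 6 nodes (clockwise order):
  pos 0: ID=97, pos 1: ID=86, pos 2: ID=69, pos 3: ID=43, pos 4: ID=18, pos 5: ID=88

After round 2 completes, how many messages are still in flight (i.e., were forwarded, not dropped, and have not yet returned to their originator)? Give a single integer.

Answer: 3

Derivation:
Round 1: pos1(id86) recv 97: fwd; pos2(id69) recv 86: fwd; pos3(id43) recv 69: fwd; pos4(id18) recv 43: fwd; pos5(id88) recv 18: drop; pos0(id97) recv 88: drop
Round 2: pos2(id69) recv 97: fwd; pos3(id43) recv 86: fwd; pos4(id18) recv 69: fwd; pos5(id88) recv 43: drop
After round 2: 3 messages still in flight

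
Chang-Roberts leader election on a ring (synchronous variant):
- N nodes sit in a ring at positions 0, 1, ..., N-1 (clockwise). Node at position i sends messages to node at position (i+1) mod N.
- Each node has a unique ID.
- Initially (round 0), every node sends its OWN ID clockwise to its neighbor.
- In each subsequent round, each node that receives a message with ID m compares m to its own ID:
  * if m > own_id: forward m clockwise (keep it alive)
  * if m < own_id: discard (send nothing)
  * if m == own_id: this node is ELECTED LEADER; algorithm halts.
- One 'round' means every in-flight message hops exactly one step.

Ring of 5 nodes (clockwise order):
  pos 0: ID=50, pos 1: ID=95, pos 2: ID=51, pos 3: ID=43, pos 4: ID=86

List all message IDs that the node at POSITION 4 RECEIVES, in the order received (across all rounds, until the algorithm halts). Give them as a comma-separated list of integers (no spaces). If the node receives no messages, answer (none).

Round 1: pos1(id95) recv 50: drop; pos2(id51) recv 95: fwd; pos3(id43) recv 51: fwd; pos4(id86) recv 43: drop; pos0(id50) recv 86: fwd
Round 2: pos3(id43) recv 95: fwd; pos4(id86) recv 51: drop; pos1(id95) recv 86: drop
Round 3: pos4(id86) recv 95: fwd
Round 4: pos0(id50) recv 95: fwd
Round 5: pos1(id95) recv 95: ELECTED

Answer: 43,51,95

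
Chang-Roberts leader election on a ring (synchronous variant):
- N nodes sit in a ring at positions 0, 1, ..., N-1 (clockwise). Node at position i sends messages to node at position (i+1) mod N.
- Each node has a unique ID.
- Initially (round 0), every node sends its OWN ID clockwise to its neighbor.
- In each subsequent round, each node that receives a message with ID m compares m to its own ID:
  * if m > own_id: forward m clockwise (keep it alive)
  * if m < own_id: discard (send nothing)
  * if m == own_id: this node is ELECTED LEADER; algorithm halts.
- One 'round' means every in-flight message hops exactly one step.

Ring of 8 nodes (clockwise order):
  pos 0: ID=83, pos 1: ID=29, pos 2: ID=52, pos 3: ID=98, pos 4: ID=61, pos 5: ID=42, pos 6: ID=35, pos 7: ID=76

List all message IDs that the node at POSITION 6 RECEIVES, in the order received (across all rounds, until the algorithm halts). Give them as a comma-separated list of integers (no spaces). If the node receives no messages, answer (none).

Round 1: pos1(id29) recv 83: fwd; pos2(id52) recv 29: drop; pos3(id98) recv 52: drop; pos4(id61) recv 98: fwd; pos5(id42) recv 61: fwd; pos6(id35) recv 42: fwd; pos7(id76) recv 35: drop; pos0(id83) recv 76: drop
Round 2: pos2(id52) recv 83: fwd; pos5(id42) recv 98: fwd; pos6(id35) recv 61: fwd; pos7(id76) recv 42: drop
Round 3: pos3(id98) recv 83: drop; pos6(id35) recv 98: fwd; pos7(id76) recv 61: drop
Round 4: pos7(id76) recv 98: fwd
Round 5: pos0(id83) recv 98: fwd
Round 6: pos1(id29) recv 98: fwd
Round 7: pos2(id52) recv 98: fwd
Round 8: pos3(id98) recv 98: ELECTED

Answer: 42,61,98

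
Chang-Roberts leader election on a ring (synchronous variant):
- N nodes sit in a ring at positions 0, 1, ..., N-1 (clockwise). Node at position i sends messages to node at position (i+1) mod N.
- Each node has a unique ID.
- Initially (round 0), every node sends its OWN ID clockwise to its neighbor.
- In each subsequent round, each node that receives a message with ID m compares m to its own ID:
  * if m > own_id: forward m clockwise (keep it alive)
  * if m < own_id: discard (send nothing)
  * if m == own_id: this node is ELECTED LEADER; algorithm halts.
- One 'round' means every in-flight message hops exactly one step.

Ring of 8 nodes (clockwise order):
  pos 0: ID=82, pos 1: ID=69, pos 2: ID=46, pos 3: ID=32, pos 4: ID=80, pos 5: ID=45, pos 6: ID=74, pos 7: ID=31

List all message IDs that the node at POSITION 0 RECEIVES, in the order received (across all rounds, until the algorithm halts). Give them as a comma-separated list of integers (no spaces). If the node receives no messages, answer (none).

Round 1: pos1(id69) recv 82: fwd; pos2(id46) recv 69: fwd; pos3(id32) recv 46: fwd; pos4(id80) recv 32: drop; pos5(id45) recv 80: fwd; pos6(id74) recv 45: drop; pos7(id31) recv 74: fwd; pos0(id82) recv 31: drop
Round 2: pos2(id46) recv 82: fwd; pos3(id32) recv 69: fwd; pos4(id80) recv 46: drop; pos6(id74) recv 80: fwd; pos0(id82) recv 74: drop
Round 3: pos3(id32) recv 82: fwd; pos4(id80) recv 69: drop; pos7(id31) recv 80: fwd
Round 4: pos4(id80) recv 82: fwd; pos0(id82) recv 80: drop
Round 5: pos5(id45) recv 82: fwd
Round 6: pos6(id74) recv 82: fwd
Round 7: pos7(id31) recv 82: fwd
Round 8: pos0(id82) recv 82: ELECTED

Answer: 31,74,80,82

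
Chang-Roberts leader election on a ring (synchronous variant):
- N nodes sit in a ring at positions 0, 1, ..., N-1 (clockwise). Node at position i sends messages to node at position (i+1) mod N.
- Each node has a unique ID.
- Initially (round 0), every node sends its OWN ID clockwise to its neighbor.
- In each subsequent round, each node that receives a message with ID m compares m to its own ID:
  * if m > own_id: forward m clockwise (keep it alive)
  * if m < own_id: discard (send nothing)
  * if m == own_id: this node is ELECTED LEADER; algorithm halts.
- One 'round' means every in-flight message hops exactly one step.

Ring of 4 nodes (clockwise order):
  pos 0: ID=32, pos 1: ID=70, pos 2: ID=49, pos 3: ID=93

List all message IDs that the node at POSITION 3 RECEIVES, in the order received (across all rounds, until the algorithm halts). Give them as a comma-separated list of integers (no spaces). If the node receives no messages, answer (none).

Round 1: pos1(id70) recv 32: drop; pos2(id49) recv 70: fwd; pos3(id93) recv 49: drop; pos0(id32) recv 93: fwd
Round 2: pos3(id93) recv 70: drop; pos1(id70) recv 93: fwd
Round 3: pos2(id49) recv 93: fwd
Round 4: pos3(id93) recv 93: ELECTED

Answer: 49,70,93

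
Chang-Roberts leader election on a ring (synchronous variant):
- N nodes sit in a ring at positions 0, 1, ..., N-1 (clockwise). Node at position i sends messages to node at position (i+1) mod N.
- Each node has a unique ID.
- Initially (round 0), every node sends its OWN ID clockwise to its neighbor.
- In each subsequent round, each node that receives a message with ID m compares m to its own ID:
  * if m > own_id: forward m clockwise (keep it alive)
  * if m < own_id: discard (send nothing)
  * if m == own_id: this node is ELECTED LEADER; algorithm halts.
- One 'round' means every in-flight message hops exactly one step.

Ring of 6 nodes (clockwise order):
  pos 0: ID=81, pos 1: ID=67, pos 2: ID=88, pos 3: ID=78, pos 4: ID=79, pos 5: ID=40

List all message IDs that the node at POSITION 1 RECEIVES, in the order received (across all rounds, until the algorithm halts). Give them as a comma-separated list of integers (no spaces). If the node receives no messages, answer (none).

Round 1: pos1(id67) recv 81: fwd; pos2(id88) recv 67: drop; pos3(id78) recv 88: fwd; pos4(id79) recv 78: drop; pos5(id40) recv 79: fwd; pos0(id81) recv 40: drop
Round 2: pos2(id88) recv 81: drop; pos4(id79) recv 88: fwd; pos0(id81) recv 79: drop
Round 3: pos5(id40) recv 88: fwd
Round 4: pos0(id81) recv 88: fwd
Round 5: pos1(id67) recv 88: fwd
Round 6: pos2(id88) recv 88: ELECTED

Answer: 81,88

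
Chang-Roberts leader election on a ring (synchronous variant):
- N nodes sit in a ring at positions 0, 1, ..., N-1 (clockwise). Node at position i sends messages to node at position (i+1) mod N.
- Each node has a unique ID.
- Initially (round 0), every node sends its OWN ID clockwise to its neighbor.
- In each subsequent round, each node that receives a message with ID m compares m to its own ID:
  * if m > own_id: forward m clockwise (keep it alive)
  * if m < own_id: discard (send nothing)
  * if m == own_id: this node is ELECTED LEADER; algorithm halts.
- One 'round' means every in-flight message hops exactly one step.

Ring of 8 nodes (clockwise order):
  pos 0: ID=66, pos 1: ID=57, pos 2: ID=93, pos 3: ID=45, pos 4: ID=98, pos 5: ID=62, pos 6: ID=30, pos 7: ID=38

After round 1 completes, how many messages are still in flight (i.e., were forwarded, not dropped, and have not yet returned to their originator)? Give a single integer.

Round 1: pos1(id57) recv 66: fwd; pos2(id93) recv 57: drop; pos3(id45) recv 93: fwd; pos4(id98) recv 45: drop; pos5(id62) recv 98: fwd; pos6(id30) recv 62: fwd; pos7(id38) recv 30: drop; pos0(id66) recv 38: drop
After round 1: 4 messages still in flight

Answer: 4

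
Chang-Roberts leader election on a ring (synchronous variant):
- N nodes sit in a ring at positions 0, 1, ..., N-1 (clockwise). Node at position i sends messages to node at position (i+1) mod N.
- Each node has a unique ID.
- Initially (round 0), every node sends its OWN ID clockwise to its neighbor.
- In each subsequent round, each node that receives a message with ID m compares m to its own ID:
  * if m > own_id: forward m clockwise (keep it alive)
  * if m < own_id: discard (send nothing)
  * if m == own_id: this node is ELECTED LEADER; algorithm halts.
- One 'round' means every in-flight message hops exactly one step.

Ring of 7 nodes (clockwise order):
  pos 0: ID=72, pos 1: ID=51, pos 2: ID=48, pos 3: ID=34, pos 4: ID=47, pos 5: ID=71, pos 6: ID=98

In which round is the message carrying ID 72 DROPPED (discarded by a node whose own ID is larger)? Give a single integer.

Answer: 6

Derivation:
Round 1: pos1(id51) recv 72: fwd; pos2(id48) recv 51: fwd; pos3(id34) recv 48: fwd; pos4(id47) recv 34: drop; pos5(id71) recv 47: drop; pos6(id98) recv 71: drop; pos0(id72) recv 98: fwd
Round 2: pos2(id48) recv 72: fwd; pos3(id34) recv 51: fwd; pos4(id47) recv 48: fwd; pos1(id51) recv 98: fwd
Round 3: pos3(id34) recv 72: fwd; pos4(id47) recv 51: fwd; pos5(id71) recv 48: drop; pos2(id48) recv 98: fwd
Round 4: pos4(id47) recv 72: fwd; pos5(id71) recv 51: drop; pos3(id34) recv 98: fwd
Round 5: pos5(id71) recv 72: fwd; pos4(id47) recv 98: fwd
Round 6: pos6(id98) recv 72: drop; pos5(id71) recv 98: fwd
Round 7: pos6(id98) recv 98: ELECTED
Message ID 72 originates at pos 0; dropped at pos 6 in round 6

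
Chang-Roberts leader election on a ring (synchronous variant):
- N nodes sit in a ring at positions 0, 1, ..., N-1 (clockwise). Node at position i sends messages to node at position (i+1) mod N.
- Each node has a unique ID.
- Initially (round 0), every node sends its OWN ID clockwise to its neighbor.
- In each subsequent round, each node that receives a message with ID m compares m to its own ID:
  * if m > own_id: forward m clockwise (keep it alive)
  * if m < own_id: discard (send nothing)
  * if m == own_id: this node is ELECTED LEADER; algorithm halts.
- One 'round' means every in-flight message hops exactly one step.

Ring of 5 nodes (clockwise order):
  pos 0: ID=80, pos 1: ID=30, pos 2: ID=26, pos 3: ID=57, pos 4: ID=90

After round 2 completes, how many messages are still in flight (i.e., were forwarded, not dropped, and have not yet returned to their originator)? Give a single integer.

Round 1: pos1(id30) recv 80: fwd; pos2(id26) recv 30: fwd; pos3(id57) recv 26: drop; pos4(id90) recv 57: drop; pos0(id80) recv 90: fwd
Round 2: pos2(id26) recv 80: fwd; pos3(id57) recv 30: drop; pos1(id30) recv 90: fwd
After round 2: 2 messages still in flight

Answer: 2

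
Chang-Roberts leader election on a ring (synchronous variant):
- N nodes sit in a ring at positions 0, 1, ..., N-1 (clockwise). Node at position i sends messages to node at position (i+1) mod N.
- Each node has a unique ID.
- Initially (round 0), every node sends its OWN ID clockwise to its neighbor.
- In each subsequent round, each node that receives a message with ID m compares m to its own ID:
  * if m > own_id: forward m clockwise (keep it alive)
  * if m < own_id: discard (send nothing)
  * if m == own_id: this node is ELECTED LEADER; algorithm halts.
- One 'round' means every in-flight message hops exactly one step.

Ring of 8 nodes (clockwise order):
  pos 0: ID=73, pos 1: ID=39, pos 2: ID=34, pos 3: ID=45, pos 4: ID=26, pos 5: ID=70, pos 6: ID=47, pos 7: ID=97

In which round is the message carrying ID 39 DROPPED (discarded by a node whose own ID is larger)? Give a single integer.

Round 1: pos1(id39) recv 73: fwd; pos2(id34) recv 39: fwd; pos3(id45) recv 34: drop; pos4(id26) recv 45: fwd; pos5(id70) recv 26: drop; pos6(id47) recv 70: fwd; pos7(id97) recv 47: drop; pos0(id73) recv 97: fwd
Round 2: pos2(id34) recv 73: fwd; pos3(id45) recv 39: drop; pos5(id70) recv 45: drop; pos7(id97) recv 70: drop; pos1(id39) recv 97: fwd
Round 3: pos3(id45) recv 73: fwd; pos2(id34) recv 97: fwd
Round 4: pos4(id26) recv 73: fwd; pos3(id45) recv 97: fwd
Round 5: pos5(id70) recv 73: fwd; pos4(id26) recv 97: fwd
Round 6: pos6(id47) recv 73: fwd; pos5(id70) recv 97: fwd
Round 7: pos7(id97) recv 73: drop; pos6(id47) recv 97: fwd
Round 8: pos7(id97) recv 97: ELECTED
Message ID 39 originates at pos 1; dropped at pos 3 in round 2

Answer: 2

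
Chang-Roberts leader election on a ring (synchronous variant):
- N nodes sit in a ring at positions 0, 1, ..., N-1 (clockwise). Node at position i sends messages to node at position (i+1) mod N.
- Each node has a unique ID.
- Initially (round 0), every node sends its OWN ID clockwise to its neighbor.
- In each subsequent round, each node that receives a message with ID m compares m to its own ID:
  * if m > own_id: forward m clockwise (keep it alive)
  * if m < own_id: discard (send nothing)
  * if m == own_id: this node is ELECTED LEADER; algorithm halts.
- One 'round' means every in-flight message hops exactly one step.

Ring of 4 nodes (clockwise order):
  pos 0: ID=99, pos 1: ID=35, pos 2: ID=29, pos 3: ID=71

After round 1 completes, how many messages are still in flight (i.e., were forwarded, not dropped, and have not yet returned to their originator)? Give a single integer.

Round 1: pos1(id35) recv 99: fwd; pos2(id29) recv 35: fwd; pos3(id71) recv 29: drop; pos0(id99) recv 71: drop
After round 1: 2 messages still in flight

Answer: 2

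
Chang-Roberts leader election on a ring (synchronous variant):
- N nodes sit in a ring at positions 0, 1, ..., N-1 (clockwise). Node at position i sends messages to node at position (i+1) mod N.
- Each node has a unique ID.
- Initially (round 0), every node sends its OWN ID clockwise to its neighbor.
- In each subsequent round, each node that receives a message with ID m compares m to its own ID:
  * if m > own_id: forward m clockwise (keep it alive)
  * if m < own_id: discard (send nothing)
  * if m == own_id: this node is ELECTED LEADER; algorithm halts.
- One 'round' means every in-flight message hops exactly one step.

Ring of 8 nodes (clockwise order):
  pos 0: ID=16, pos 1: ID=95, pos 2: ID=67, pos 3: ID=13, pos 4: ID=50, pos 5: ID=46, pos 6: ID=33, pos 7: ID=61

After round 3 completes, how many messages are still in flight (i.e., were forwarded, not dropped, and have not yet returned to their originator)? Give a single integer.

Answer: 2

Derivation:
Round 1: pos1(id95) recv 16: drop; pos2(id67) recv 95: fwd; pos3(id13) recv 67: fwd; pos4(id50) recv 13: drop; pos5(id46) recv 50: fwd; pos6(id33) recv 46: fwd; pos7(id61) recv 33: drop; pos0(id16) recv 61: fwd
Round 2: pos3(id13) recv 95: fwd; pos4(id50) recv 67: fwd; pos6(id33) recv 50: fwd; pos7(id61) recv 46: drop; pos1(id95) recv 61: drop
Round 3: pos4(id50) recv 95: fwd; pos5(id46) recv 67: fwd; pos7(id61) recv 50: drop
After round 3: 2 messages still in flight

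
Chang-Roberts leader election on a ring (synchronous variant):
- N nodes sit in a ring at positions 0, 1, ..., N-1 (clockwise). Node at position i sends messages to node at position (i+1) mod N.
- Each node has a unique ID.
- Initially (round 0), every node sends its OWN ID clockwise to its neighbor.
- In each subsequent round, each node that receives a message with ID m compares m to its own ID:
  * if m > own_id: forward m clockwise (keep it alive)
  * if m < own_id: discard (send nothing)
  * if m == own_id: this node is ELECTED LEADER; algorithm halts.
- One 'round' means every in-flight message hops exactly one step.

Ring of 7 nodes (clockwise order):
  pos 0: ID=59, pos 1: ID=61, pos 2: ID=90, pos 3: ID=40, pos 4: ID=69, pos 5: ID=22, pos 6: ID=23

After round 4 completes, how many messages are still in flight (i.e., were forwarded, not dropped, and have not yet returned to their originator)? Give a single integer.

Round 1: pos1(id61) recv 59: drop; pos2(id90) recv 61: drop; pos3(id40) recv 90: fwd; pos4(id69) recv 40: drop; pos5(id22) recv 69: fwd; pos6(id23) recv 22: drop; pos0(id59) recv 23: drop
Round 2: pos4(id69) recv 90: fwd; pos6(id23) recv 69: fwd
Round 3: pos5(id22) recv 90: fwd; pos0(id59) recv 69: fwd
Round 4: pos6(id23) recv 90: fwd; pos1(id61) recv 69: fwd
After round 4: 2 messages still in flight

Answer: 2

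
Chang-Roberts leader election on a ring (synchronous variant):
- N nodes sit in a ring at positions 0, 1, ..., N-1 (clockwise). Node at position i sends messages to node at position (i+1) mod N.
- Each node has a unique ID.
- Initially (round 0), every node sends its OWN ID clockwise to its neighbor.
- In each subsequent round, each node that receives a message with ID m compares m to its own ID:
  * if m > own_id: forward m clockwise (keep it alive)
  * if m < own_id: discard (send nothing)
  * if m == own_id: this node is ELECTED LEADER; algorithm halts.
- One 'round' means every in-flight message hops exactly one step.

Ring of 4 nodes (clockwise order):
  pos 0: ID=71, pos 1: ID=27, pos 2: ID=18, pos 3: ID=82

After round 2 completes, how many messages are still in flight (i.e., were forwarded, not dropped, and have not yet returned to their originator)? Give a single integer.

Answer: 2

Derivation:
Round 1: pos1(id27) recv 71: fwd; pos2(id18) recv 27: fwd; pos3(id82) recv 18: drop; pos0(id71) recv 82: fwd
Round 2: pos2(id18) recv 71: fwd; pos3(id82) recv 27: drop; pos1(id27) recv 82: fwd
After round 2: 2 messages still in flight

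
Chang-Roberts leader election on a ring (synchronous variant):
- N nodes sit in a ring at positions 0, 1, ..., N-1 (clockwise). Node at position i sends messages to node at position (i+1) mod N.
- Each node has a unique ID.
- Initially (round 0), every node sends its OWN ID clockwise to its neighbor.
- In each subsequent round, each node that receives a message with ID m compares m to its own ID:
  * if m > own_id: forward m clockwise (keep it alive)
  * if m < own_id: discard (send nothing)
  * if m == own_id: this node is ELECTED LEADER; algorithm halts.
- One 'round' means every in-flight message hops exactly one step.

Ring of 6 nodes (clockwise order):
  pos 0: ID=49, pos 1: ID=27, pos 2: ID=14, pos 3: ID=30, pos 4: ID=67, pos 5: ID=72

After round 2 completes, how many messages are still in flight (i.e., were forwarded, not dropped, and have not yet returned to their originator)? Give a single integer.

Answer: 2

Derivation:
Round 1: pos1(id27) recv 49: fwd; pos2(id14) recv 27: fwd; pos3(id30) recv 14: drop; pos4(id67) recv 30: drop; pos5(id72) recv 67: drop; pos0(id49) recv 72: fwd
Round 2: pos2(id14) recv 49: fwd; pos3(id30) recv 27: drop; pos1(id27) recv 72: fwd
After round 2: 2 messages still in flight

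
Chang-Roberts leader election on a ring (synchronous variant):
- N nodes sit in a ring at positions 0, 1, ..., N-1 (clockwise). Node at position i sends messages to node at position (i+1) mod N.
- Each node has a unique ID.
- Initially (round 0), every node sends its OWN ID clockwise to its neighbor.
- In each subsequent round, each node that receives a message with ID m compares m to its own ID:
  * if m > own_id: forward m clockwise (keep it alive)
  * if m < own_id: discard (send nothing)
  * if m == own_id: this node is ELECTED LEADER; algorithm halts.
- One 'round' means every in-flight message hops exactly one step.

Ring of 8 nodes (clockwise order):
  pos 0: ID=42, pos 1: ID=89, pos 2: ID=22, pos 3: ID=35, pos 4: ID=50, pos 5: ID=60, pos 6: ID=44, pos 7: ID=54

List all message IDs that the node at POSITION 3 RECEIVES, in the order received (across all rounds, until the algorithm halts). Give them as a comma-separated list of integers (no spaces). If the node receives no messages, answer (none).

Answer: 22,89

Derivation:
Round 1: pos1(id89) recv 42: drop; pos2(id22) recv 89: fwd; pos3(id35) recv 22: drop; pos4(id50) recv 35: drop; pos5(id60) recv 50: drop; pos6(id44) recv 60: fwd; pos7(id54) recv 44: drop; pos0(id42) recv 54: fwd
Round 2: pos3(id35) recv 89: fwd; pos7(id54) recv 60: fwd; pos1(id89) recv 54: drop
Round 3: pos4(id50) recv 89: fwd; pos0(id42) recv 60: fwd
Round 4: pos5(id60) recv 89: fwd; pos1(id89) recv 60: drop
Round 5: pos6(id44) recv 89: fwd
Round 6: pos7(id54) recv 89: fwd
Round 7: pos0(id42) recv 89: fwd
Round 8: pos1(id89) recv 89: ELECTED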